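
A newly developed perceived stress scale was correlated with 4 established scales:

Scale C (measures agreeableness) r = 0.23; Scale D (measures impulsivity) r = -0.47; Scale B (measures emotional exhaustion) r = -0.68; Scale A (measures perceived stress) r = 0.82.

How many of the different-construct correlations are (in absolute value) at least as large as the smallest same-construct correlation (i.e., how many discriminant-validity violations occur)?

Convergent (same construct = perceived stress): Scale A.
Smallest convergent = 0.82. Discriminant |r|: 0.23, 0.47, 0.68; count ≥ 0.82 → 0.

0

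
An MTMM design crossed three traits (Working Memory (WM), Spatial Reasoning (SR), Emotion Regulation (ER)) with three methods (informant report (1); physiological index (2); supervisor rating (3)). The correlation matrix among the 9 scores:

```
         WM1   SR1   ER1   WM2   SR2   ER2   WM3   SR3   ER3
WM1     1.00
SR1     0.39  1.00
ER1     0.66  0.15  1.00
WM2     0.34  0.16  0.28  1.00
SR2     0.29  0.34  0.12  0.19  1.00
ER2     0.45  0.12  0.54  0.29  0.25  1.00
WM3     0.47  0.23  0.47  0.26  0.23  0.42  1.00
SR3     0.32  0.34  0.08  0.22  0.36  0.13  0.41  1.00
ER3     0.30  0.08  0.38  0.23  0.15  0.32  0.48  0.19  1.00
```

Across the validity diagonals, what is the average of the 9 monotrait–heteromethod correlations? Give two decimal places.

0.37

Convergent values: 0.34, 0.47, 0.26, 0.34, 0.34, 0.36, 0.54, 0.38, 0.32; mean = 3.35/9 = 0.37.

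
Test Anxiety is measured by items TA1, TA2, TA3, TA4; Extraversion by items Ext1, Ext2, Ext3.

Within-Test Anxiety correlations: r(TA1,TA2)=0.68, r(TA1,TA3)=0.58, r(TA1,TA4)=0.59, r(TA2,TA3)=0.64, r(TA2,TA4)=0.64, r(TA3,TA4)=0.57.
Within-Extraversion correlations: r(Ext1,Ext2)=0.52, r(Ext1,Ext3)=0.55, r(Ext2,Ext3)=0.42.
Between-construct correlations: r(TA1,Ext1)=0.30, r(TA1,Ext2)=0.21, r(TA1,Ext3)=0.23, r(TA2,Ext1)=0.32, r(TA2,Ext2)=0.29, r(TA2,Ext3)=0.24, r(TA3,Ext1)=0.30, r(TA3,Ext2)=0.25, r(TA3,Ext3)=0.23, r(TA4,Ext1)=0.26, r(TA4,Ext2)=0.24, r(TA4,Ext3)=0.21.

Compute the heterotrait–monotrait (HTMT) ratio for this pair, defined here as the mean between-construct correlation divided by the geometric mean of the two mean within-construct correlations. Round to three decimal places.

Between-construct mean = 3.08/12 = 0.2567.
Mean within-TA = 3.70/6 = 0.6167; mean within-Ext = 1.49/3 = 0.4967.
Geometric mean = √(0.6167 × 0.4967) = 0.5535.
HTMT = 0.2567 / 0.5535 = 0.464.

0.464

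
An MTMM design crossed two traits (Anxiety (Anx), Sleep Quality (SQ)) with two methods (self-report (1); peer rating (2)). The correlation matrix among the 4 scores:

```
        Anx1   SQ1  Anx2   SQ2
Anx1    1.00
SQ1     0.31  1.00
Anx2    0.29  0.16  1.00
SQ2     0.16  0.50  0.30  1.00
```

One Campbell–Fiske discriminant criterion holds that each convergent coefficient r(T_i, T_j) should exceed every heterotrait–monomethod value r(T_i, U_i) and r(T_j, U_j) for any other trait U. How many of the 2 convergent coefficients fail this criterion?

1

Each convergent coefficient versus the relevant comparison correlations:
Anx (methods 1·2): 0.29 vs {0.31, 0.30} → fail.
SQ (methods 1·2): 0.50 vs {0.31, 0.30} → pass.
1 of 2 fail.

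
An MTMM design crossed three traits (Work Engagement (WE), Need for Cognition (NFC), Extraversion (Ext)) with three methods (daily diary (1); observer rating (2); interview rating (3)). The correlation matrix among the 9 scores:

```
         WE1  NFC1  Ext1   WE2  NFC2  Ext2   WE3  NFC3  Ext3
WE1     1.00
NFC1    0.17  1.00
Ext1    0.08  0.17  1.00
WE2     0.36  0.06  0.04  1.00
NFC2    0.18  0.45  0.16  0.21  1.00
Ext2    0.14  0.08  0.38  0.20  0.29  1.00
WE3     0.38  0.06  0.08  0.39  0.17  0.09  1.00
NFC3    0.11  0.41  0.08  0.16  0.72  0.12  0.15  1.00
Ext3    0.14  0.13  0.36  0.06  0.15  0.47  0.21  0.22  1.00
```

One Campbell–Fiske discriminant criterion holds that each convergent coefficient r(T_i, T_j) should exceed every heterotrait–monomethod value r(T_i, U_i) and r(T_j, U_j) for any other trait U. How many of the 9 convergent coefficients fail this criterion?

0

Each convergent coefficient versus the relevant comparison correlations:
WE (methods 1·2): 0.36 vs {0.17, 0.21, 0.08, 0.20} → pass.
WE (methods 1·3): 0.38 vs {0.17, 0.15, 0.08, 0.21} → pass.
WE (methods 2·3): 0.39 vs {0.21, 0.15, 0.20, 0.21} → pass.
NFC (methods 1·2): 0.45 vs {0.17, 0.21, 0.17, 0.29} → pass.
NFC (methods 1·3): 0.41 vs {0.17, 0.15, 0.17, 0.22} → pass.
NFC (methods 2·3): 0.72 vs {0.21, 0.15, 0.29, 0.22} → pass.
Ext (methods 1·2): 0.38 vs {0.08, 0.20, 0.17, 0.29} → pass.
Ext (methods 1·3): 0.36 vs {0.08, 0.21, 0.17, 0.22} → pass.
Ext (methods 2·3): 0.47 vs {0.20, 0.21, 0.29, 0.22} → pass.
0 of 9 fail.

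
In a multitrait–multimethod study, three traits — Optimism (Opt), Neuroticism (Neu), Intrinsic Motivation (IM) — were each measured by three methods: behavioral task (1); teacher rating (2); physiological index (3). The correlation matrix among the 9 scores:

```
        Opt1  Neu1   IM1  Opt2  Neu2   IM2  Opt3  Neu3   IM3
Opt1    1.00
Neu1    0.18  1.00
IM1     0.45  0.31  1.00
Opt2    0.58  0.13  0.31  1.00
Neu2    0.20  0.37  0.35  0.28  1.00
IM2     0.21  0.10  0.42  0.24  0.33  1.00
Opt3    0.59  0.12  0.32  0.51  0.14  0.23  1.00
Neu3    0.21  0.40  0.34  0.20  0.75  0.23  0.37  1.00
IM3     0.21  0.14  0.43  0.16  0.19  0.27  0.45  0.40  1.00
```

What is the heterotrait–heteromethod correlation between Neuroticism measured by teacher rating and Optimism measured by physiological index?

Different traits and methods: r(Neu2, Opt3) = 0.14.

0.14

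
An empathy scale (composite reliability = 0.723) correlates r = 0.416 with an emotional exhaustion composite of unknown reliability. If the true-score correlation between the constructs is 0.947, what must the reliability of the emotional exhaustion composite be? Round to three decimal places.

0.267

r_true = r_obs / √(r_xx · r_yy) ⇒ 0.947 = 0.416 / √(0.723 · r_yy).
√(0.723 · r_yy) = 0.416 / 0.947 = 0.4393; 0.723 · r_yy = 0.1930; r_yy = 0.1930 / 0.723 ≈ 0.267.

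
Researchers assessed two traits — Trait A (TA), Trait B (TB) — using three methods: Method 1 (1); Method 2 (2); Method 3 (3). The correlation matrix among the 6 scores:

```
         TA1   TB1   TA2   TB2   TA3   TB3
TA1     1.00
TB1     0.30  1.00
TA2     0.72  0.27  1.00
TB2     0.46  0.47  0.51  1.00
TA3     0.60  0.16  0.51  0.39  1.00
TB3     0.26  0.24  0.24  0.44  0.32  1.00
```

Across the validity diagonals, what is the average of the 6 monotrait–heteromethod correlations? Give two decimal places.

0.50

Convergent values: 0.72, 0.60, 0.51, 0.47, 0.24, 0.44; mean = 2.98/6 = 0.50.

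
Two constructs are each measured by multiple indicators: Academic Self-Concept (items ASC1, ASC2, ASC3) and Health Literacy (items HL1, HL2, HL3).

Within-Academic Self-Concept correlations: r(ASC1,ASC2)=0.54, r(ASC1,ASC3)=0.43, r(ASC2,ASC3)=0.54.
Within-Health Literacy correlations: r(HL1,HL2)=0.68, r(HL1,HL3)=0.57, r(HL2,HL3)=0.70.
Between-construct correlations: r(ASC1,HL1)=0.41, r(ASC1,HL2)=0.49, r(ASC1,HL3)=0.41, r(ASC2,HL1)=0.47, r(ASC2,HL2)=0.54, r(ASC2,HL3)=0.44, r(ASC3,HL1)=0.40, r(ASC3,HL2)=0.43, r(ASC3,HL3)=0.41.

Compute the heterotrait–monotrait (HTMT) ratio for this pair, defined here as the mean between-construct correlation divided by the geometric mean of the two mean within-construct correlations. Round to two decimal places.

0.78

Mean heterotrait r = 4.00/9 = 0.4444.
Mean within-ASC = 1.51/3 = 0.5033; mean within-HL = 1.95/3 = 0.6500.
Geometric mean = √(0.5033 × 0.6500) = 0.5720.
HTMT = 0.4444 / 0.5720 = 0.78.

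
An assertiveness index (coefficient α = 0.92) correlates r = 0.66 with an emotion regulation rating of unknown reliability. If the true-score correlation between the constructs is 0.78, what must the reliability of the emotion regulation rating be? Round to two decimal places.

0.78

r_true = r_obs / √(r_xx · r_yy) ⇒ 0.78 = 0.66 / √(0.92 · r_yy).
√(0.92 · r_yy) = 0.66 / 0.78 = 0.8462; 0.92 · r_yy = 0.7161; r_yy = 0.7161 / 0.92 ≈ 0.78.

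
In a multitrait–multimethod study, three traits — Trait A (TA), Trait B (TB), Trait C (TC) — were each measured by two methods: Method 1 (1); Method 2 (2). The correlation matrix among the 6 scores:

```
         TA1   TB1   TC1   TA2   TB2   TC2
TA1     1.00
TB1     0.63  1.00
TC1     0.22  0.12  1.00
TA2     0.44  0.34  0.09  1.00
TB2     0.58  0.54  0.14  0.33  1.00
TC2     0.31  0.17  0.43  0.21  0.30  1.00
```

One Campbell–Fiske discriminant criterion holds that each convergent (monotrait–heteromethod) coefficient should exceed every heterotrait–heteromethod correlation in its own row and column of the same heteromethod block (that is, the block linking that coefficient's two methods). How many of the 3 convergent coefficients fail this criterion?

2

Convergent coefficients and their comparison sets:
TA (methods 1·2): 0.44 vs {0.58, 0.34, 0.31, 0.09} → fail.
TB (methods 1·2): 0.54 vs {0.34, 0.58, 0.17, 0.14} → fail.
TC (methods 1·2): 0.43 vs {0.09, 0.31, 0.14, 0.17} → pass.
2 of 3 fail.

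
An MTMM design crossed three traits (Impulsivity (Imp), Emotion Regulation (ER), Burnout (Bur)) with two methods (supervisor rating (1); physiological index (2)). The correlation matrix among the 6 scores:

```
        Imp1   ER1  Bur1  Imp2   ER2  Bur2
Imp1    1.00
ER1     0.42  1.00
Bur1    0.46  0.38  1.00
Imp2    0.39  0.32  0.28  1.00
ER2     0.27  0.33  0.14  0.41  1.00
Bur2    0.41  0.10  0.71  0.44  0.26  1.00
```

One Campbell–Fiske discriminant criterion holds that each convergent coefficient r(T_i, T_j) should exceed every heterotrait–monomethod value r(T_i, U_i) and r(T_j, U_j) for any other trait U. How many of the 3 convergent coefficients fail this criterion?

Checking each validity diagonal entry against its comparison values:
Imp (methods 1·2): 0.39 vs {0.42, 0.41, 0.46, 0.44} → fail.
ER (methods 1·2): 0.33 vs {0.42, 0.41, 0.38, 0.26} → fail.
Bur (methods 1·2): 0.71 vs {0.46, 0.44, 0.38, 0.26} → pass.
2 of 3 fail.

2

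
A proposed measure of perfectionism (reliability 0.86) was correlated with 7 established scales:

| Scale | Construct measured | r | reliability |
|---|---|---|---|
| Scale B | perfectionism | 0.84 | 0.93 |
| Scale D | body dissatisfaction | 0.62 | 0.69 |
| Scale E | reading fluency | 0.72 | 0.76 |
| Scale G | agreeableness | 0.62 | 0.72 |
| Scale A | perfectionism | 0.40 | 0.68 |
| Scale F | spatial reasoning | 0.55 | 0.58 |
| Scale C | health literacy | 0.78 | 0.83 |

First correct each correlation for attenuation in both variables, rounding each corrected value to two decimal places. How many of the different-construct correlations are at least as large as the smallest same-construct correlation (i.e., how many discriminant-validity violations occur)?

Disattenuated r (r / √(r_scale · r_new)):
  Scale B (conv): 0.84 / √(0.93·0.86) = 0.94
  Scale D (disc): 0.62 / √(0.69·0.86) = 0.80
  Scale E (disc): 0.72 / √(0.76·0.86) = 0.89
  Scale G (disc): 0.62 / √(0.72·0.86) = 0.79
  Scale A (conv): 0.40 / √(0.68·0.86) = 0.52
  Scale F (disc): 0.55 / √(0.58·0.86) = 0.78
  Scale C (disc): 0.78 / √(0.83·0.86) = 0.92
Smallest convergent = 0.52. Discriminant values: 0.80, 0.89, 0.79, 0.78, 0.92; count ≥ 0.52 → 5.

5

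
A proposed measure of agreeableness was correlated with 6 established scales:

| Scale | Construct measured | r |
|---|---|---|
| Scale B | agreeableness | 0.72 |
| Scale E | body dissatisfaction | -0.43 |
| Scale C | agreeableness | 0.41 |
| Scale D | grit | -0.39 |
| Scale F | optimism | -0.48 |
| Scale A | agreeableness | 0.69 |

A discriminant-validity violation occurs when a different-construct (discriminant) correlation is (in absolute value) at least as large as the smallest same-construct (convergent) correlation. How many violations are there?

2

Convergent (same construct = agreeableness): Scale B, Scale C, Scale A.
Smallest convergent = 0.41. Discriminant |r|: 0.43, 0.39, 0.48; count ≥ 0.41 → 2.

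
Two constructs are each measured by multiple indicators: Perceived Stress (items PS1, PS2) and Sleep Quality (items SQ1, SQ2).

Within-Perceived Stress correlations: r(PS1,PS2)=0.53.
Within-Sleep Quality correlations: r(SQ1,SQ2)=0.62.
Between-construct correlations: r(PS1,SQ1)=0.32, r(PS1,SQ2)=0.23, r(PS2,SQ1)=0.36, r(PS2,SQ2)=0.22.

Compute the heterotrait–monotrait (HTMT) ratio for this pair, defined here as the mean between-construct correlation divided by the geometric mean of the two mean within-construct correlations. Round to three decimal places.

Mean between = 1.13/4 = 0.2825.
Mean within-PS = 0.53/1 = 0.5300; mean within-SQ = 0.62/1 = 0.6200.
Geometric mean = √(0.5300 × 0.6200) = 0.5732.
HTMT = 0.2825 / 0.5732 = 0.493.

0.493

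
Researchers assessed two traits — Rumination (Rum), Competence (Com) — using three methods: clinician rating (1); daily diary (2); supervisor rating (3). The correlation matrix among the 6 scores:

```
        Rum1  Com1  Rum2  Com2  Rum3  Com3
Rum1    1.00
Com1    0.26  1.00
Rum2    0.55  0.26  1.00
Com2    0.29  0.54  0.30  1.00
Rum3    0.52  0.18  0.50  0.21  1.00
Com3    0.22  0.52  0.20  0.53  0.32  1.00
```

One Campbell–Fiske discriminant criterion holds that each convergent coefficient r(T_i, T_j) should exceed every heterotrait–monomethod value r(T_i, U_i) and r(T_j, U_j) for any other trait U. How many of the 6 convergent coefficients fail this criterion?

0

Checking each validity diagonal entry against its comparison values:
Rum (methods 1·2): 0.55 vs {0.26, 0.30} → pass.
Rum (methods 1·3): 0.52 vs {0.26, 0.32} → pass.
Rum (methods 2·3): 0.50 vs {0.30, 0.32} → pass.
Com (methods 1·2): 0.54 vs {0.26, 0.30} → pass.
Com (methods 1·3): 0.52 vs {0.26, 0.32} → pass.
Com (methods 2·3): 0.53 vs {0.30, 0.32} → pass.
0 of 6 fail.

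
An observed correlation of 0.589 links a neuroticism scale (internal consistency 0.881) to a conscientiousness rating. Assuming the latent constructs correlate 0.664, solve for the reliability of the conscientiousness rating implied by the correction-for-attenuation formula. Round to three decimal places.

r_true = r_obs / √(r_xx · r_yy) ⇒ 0.664 = 0.589 / √(0.881 · r_yy).
√(0.881 · r_yy) = 0.589 / 0.664 = 0.8870; 0.881 · r_yy = 0.7868; r_yy = 0.7868 / 0.881 ≈ 0.893.

0.893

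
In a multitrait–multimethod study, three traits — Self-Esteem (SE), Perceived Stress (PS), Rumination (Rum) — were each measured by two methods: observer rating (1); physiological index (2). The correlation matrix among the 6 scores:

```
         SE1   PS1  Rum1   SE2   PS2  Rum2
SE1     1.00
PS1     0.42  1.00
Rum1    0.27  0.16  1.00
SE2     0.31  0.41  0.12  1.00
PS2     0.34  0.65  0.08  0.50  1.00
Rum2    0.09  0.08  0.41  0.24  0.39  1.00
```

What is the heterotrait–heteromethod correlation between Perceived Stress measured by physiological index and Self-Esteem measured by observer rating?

Different traits and methods: r(PS2, SE1) = 0.34.

0.34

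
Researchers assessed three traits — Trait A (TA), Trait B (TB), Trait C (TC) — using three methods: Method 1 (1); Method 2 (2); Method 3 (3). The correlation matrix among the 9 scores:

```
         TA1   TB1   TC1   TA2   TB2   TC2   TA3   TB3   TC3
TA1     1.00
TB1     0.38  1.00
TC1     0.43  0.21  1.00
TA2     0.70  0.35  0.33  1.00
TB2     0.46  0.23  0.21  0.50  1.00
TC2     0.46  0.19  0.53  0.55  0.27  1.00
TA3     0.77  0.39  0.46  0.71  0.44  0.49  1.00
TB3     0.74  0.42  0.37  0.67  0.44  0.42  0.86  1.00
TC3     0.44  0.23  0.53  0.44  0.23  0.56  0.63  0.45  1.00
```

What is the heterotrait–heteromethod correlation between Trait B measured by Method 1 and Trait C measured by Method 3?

Different traits and methods: r(TB1, TC3) = 0.23.

0.23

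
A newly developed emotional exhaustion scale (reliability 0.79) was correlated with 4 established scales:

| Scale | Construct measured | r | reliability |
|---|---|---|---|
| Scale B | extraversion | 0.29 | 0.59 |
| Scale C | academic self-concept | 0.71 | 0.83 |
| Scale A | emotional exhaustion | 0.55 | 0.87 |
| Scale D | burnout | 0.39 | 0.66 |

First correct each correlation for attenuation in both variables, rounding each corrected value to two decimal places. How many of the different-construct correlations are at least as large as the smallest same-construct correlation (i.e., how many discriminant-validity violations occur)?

1

Disattenuated r (r / √(r_scale · r_new)):
  Scale B (disc): 0.29 / √(0.59·0.79) = 0.42
  Scale C (disc): 0.71 / √(0.83·0.79) = 0.88
  Scale A (conv): 0.55 / √(0.87·0.79) = 0.66
  Scale D (disc): 0.39 / √(0.66·0.79) = 0.54
Smallest convergent = 0.66. Discriminant values: 0.42, 0.88, 0.54; count ≥ 0.66 → 1.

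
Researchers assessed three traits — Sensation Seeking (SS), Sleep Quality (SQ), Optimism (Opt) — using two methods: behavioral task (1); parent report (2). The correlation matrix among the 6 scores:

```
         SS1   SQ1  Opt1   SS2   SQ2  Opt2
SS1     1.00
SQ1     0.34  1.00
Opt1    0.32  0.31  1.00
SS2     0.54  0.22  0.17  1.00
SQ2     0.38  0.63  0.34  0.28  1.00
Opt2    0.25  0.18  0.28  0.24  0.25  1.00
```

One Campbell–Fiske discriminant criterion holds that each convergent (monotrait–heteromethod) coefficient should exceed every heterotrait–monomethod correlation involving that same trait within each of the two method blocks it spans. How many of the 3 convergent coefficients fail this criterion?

Each convergent coefficient versus the relevant comparison correlations:
SS (methods 1·2): 0.54 vs {0.34, 0.28, 0.32, 0.24} → pass.
SQ (methods 1·2): 0.63 vs {0.34, 0.28, 0.31, 0.25} → pass.
Opt (methods 1·2): 0.28 vs {0.32, 0.24, 0.31, 0.25} → fail.
1 of 3 fail.

1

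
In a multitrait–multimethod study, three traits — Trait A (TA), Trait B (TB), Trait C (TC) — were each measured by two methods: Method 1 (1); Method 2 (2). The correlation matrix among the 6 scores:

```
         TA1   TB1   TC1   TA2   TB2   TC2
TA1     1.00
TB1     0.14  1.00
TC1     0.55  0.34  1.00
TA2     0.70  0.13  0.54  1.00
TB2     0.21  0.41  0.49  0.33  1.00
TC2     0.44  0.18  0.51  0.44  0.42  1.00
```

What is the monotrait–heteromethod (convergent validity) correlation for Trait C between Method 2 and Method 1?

0.51

Same trait (TC), different methods: r(TC2, TC1) = 0.51.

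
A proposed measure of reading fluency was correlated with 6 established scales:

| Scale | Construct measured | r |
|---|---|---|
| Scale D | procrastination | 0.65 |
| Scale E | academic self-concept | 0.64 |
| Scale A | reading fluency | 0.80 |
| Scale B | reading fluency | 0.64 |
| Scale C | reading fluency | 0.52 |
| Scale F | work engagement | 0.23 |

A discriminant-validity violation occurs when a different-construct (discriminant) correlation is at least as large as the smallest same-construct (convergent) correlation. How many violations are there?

2

Convergent (same construct = reading fluency): Scale A, Scale B, Scale C.
Smallest convergent = 0.52. Discriminant values: 0.65, 0.64, 0.23; count ≥ 0.52 → 2.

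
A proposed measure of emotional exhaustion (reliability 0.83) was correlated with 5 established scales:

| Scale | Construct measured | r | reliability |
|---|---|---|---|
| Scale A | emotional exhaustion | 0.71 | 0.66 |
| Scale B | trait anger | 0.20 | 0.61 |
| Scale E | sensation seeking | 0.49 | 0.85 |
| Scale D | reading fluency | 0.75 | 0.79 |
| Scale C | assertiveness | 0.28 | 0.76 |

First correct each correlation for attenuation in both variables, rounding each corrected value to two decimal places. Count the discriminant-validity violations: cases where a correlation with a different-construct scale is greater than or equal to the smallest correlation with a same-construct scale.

Disattenuated r (r / √(r_scale · r_new)):
  Scale A (conv): 0.71 / √(0.66·0.83) = 0.96
  Scale B (disc): 0.20 / √(0.61·0.83) = 0.28
  Scale E (disc): 0.49 / √(0.85·0.83) = 0.58
  Scale D (disc): 0.75 / √(0.79·0.83) = 0.93
  Scale C (disc): 0.28 / √(0.76·0.83) = 0.35
Smallest convergent = 0.96. Discriminant values: 0.28, 0.58, 0.93, 0.35; count ≥ 0.96 → 0.

0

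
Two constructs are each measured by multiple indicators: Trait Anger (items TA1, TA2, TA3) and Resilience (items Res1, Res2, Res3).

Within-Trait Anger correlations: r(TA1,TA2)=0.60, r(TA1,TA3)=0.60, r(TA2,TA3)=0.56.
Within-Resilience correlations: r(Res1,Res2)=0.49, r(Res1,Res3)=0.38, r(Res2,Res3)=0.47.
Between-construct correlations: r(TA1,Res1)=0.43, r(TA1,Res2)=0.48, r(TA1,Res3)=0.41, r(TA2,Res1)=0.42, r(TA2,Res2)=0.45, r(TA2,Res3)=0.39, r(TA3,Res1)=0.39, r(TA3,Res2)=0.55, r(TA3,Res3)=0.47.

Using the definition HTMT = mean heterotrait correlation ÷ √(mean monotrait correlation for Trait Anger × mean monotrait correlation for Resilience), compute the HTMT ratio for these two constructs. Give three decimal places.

0.866

Mean heterotrait r = 3.99/9 = 0.4433.
Mean within-TA = 1.76/3 = 0.5867; mean within-Res = 1.34/3 = 0.4467.
Geometric mean = √(0.5867 × 0.4467) = 0.5119.
HTMT = 0.4433 / 0.5119 = 0.866.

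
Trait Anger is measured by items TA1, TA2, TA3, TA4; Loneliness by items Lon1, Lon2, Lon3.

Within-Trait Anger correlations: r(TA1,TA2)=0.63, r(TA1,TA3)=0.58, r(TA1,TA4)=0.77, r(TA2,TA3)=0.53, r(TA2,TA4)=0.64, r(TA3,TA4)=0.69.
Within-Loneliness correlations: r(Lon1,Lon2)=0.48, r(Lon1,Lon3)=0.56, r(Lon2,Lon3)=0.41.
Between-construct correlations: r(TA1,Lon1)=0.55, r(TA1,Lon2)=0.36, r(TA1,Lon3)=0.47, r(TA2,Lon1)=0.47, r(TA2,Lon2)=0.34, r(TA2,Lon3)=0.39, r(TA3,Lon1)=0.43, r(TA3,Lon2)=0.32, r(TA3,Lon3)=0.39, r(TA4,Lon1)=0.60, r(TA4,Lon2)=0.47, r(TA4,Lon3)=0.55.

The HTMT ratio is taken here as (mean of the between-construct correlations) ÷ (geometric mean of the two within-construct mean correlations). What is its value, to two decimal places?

Mean heterotrait r = 5.34/12 = 0.4450.
Mean within-TA = 3.84/6 = 0.6400; mean within-Lon = 1.45/3 = 0.4833.
Geometric mean = √(0.6400 × 0.4833) = 0.5562.
HTMT = 0.4450 / 0.5562 = 0.80.

0.80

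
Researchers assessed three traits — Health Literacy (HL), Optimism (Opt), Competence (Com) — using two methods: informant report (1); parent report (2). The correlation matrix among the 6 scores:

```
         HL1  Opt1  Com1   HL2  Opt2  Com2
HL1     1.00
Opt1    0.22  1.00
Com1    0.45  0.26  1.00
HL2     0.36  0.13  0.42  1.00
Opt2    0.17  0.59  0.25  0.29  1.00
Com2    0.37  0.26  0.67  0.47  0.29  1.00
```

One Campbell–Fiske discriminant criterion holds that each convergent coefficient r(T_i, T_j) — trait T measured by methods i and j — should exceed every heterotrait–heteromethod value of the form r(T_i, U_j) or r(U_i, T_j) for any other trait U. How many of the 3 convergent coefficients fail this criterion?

1

Checking each validity diagonal entry against its comparison values:
HL (methods 1·2): 0.36 vs {0.17, 0.13, 0.37, 0.42} → fail.
Opt (methods 1·2): 0.59 vs {0.13, 0.17, 0.26, 0.25} → pass.
Com (methods 1·2): 0.67 vs {0.42, 0.37, 0.25, 0.26} → pass.
1 of 3 fail.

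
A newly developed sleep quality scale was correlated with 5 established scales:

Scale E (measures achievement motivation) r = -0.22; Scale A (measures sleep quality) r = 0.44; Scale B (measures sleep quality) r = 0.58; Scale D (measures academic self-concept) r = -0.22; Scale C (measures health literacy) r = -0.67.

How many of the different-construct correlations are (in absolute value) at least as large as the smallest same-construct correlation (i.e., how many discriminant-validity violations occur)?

Convergent (same construct = sleep quality): Scale A, Scale B.
Smallest convergent = 0.44. Discriminant |r|: 0.22, 0.22, 0.67; count ≥ 0.44 → 1.

1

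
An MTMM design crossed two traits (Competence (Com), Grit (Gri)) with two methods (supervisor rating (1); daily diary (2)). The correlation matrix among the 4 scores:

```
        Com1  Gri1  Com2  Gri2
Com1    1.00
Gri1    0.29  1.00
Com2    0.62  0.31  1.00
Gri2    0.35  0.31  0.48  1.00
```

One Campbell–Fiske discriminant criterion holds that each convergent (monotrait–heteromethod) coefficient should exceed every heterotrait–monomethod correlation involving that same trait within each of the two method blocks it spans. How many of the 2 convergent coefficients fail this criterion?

1

Each convergent coefficient versus the relevant comparison correlations:
Com (methods 1·2): 0.62 vs {0.29, 0.48} → pass.
Gri (methods 1·2): 0.31 vs {0.29, 0.48} → fail.
1 of 2 fail.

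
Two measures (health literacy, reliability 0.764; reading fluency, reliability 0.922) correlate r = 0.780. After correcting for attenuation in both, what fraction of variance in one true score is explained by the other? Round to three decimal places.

Disattenuated r = 0.780 / √(0.764 × 0.922) = 0.780 / 0.8393 = 0.9293.
Shared true-score variance = 0.9293² = 0.8636 ≈ 0.864.

0.864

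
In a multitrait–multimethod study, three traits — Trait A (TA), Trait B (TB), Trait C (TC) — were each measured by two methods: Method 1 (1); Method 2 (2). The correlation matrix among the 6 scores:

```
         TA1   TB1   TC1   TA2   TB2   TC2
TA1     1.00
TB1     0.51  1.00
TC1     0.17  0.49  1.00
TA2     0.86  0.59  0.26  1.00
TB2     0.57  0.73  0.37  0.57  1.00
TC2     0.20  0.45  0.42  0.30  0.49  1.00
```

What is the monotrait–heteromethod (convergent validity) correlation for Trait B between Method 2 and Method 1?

0.73

Same trait (TB), different methods: r(TB2, TB1) = 0.73.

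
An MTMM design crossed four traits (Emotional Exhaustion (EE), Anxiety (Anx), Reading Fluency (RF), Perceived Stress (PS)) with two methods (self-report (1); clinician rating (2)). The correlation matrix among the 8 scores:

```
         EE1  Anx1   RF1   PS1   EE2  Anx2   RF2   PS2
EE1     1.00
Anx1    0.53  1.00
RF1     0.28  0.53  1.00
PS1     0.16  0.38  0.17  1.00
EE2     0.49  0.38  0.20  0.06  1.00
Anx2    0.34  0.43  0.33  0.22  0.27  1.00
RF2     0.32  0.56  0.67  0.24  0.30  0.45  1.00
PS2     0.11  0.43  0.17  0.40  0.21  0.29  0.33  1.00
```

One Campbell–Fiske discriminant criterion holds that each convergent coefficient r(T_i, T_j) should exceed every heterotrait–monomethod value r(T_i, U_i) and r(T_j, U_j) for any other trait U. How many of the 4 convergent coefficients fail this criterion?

Checking each validity diagonal entry against its comparison values:
EE (methods 1·2): 0.49 vs {0.53, 0.27, 0.28, 0.30, 0.16, 0.21} → fail.
Anx (methods 1·2): 0.43 vs {0.53, 0.27, 0.53, 0.45, 0.38, 0.29} → fail.
RF (methods 1·2): 0.67 vs {0.28, 0.30, 0.53, 0.45, 0.17, 0.33} → pass.
PS (methods 1·2): 0.40 vs {0.16, 0.21, 0.38, 0.29, 0.17, 0.33} → pass.
2 of 4 fail.

2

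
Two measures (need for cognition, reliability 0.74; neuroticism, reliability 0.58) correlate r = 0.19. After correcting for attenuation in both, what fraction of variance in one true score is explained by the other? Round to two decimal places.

Disattenuated r = 0.19 / √(0.74 × 0.58) = 0.19 / 0.6551 = 0.2900.
Shared true-score variance = 0.2900² = 0.0841 ≈ 0.08.

0.08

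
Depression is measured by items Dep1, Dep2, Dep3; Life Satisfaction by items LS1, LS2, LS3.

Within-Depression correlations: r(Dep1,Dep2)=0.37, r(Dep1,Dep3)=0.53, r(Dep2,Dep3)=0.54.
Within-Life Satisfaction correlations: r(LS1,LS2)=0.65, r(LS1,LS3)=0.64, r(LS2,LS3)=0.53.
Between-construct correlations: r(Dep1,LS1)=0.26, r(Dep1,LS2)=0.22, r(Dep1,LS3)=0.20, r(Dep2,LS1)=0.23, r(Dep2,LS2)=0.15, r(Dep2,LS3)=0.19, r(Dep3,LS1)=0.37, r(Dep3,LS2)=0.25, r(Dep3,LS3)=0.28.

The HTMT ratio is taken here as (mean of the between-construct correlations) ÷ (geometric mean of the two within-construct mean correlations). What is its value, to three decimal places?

0.443

Mean heterotrait r = 2.15/9 = 0.2389.
Mean within-Dep = 1.44/3 = 0.4800; mean within-LS = 1.82/3 = 0.6067.
Geometric mean = √(0.4800 × 0.6067) = 0.5396.
HTMT = 0.2389 / 0.5396 = 0.443.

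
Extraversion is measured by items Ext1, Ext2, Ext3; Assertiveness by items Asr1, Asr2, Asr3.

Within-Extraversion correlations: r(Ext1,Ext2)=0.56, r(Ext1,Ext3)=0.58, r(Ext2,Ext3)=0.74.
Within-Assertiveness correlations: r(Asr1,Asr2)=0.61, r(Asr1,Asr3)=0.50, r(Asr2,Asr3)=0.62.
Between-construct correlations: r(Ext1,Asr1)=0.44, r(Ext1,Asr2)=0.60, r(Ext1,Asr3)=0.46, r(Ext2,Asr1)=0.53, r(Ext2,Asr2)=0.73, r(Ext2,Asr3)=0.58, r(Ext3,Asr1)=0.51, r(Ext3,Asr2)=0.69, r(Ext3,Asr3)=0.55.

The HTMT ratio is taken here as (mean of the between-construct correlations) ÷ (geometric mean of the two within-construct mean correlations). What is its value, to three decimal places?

Mean between = 5.09/9 = 0.5656.
Mean within-Ext = 1.88/3 = 0.6267; mean within-Asr = 1.73/3 = 0.5767.
Geometric mean = √(0.6267 × 0.5767) = 0.6012.
HTMT = 0.5656 / 0.6012 = 0.941.

0.941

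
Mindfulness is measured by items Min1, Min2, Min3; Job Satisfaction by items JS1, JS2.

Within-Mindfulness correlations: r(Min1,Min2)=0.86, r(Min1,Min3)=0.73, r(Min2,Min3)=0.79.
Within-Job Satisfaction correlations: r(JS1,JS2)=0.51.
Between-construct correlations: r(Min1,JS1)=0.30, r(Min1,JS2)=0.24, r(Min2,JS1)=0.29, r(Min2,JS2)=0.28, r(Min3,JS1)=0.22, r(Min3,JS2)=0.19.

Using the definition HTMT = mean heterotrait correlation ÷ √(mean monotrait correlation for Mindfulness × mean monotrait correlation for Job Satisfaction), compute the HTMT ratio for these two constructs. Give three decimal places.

0.398

Mean heterotrait r = 1.52/6 = 0.2533.
Mean within-Min = 2.38/3 = 0.7933; mean within-JS = 0.51/1 = 0.5100.
Geometric mean = √(0.7933 × 0.5100) = 0.6361.
HTMT = 0.2533 / 0.6361 = 0.398.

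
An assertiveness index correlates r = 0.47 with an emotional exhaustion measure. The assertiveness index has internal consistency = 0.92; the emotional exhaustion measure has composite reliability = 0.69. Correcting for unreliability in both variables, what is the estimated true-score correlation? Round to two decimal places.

r_true = r_obs / √(r_xx · r_yy) = 0.47 / √(0.92 × 0.69) = 0.47 / √0.6348 = 0.47 / 0.7967 ≈ 0.59.

0.59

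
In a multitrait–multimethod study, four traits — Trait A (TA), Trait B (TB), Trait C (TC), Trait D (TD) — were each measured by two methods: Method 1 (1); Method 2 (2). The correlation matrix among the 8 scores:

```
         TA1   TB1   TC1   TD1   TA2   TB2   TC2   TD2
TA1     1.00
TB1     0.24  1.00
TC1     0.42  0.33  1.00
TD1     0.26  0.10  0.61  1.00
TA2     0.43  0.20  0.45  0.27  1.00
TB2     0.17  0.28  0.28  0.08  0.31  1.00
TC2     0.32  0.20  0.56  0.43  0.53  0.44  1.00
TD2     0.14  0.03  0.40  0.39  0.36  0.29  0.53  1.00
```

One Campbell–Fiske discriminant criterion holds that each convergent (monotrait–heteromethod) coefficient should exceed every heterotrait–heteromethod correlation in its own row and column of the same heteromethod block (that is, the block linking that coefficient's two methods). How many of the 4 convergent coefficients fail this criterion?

Checking each validity diagonal entry against its comparison values:
TA (methods 1·2): 0.43 vs {0.17, 0.20, 0.32, 0.45, 0.14, 0.27} → fail.
TB (methods 1·2): 0.28 vs {0.20, 0.17, 0.20, 0.28, 0.03, 0.08} → fail.
TC (methods 1·2): 0.56 vs {0.45, 0.32, 0.28, 0.20, 0.40, 0.43} → pass.
TD (methods 1·2): 0.39 vs {0.27, 0.14, 0.08, 0.03, 0.43, 0.40} → fail.
3 of 4 fail.

3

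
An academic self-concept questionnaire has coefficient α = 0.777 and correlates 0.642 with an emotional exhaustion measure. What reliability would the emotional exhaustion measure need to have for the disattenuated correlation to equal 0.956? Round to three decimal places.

r_true = r_obs / √(r_xx · r_yy) ⇒ 0.956 = 0.642 / √(0.777 · r_yy).
√(0.777 · r_yy) = 0.642 / 0.956 = 0.6715; 0.777 · r_yy = 0.4509; r_yy = 0.4509 / 0.777 ≈ 0.580.

0.580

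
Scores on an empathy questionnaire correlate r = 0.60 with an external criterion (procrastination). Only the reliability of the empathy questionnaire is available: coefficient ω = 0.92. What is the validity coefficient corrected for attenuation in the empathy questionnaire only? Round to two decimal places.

0.63

Single correction: r_c = r_obs / √r_xx = 0.60 / √0.92 = 0.60 / 0.9592 ≈ 0.63.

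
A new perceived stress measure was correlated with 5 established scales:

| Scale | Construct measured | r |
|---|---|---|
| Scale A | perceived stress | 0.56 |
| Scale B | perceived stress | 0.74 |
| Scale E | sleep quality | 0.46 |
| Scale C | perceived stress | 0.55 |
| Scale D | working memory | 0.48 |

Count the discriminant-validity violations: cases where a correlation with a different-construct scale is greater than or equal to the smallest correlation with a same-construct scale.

Convergent (same construct = perceived stress): Scale A, Scale B, Scale C.
Smallest convergent = 0.55. Discriminant values: 0.46, 0.48; count ≥ 0.55 → 0.

0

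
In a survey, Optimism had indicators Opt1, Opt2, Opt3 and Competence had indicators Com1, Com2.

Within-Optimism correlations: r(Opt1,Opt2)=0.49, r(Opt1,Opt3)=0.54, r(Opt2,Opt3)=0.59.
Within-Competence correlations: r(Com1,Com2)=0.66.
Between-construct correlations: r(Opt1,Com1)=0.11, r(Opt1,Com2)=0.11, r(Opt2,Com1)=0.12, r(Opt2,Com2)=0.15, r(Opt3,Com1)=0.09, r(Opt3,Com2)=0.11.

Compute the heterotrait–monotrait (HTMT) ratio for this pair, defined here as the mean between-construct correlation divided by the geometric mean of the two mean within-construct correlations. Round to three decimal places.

Between-construct mean = 0.69/6 = 0.1150.
Mean within-Opt = 1.62/3 = 0.5400; mean within-Com = 0.66/1 = 0.6600.
Geometric mean = √(0.5400 × 0.6600) = 0.5970.
HTMT = 0.1150 / 0.5970 = 0.193.

0.193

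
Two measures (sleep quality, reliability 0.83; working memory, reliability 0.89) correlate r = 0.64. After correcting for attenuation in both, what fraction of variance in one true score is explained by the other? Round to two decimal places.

0.55

Disattenuated r = 0.64 / √(0.83 × 0.89) = 0.64 / 0.8595 = 0.7446.
Shared true-score variance = 0.7446² = 0.5544 ≈ 0.55.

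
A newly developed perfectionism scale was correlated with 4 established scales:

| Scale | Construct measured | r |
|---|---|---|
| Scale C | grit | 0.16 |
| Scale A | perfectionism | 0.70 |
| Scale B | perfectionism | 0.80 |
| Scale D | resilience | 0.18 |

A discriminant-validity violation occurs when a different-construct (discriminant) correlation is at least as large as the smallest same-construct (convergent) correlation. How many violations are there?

Convergent (same construct = perfectionism): Scale A, Scale B.
Smallest convergent = 0.70. Discriminant values: 0.16, 0.18; count ≥ 0.70 → 0.

0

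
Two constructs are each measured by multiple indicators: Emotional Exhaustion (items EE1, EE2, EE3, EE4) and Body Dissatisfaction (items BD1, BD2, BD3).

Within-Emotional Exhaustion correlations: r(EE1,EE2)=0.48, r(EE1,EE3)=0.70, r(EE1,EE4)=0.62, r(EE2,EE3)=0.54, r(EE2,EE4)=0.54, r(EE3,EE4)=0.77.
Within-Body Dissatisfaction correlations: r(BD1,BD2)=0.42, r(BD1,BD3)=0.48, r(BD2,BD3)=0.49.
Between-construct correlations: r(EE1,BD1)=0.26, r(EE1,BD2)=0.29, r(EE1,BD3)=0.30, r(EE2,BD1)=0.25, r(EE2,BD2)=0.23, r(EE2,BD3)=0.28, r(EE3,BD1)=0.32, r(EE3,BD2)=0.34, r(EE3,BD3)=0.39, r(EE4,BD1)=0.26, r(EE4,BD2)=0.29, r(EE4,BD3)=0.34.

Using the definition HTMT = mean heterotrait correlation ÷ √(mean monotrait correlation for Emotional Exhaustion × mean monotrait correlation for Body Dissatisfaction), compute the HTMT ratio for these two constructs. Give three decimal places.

Mean heterotrait r = 3.55/12 = 0.2958.
Mean within-EE = 3.65/6 = 0.6083; mean within-BD = 1.39/3 = 0.4633.
Geometric mean = √(0.6083 × 0.4633) = 0.5309.
HTMT = 0.2958 / 0.5309 = 0.557.

0.557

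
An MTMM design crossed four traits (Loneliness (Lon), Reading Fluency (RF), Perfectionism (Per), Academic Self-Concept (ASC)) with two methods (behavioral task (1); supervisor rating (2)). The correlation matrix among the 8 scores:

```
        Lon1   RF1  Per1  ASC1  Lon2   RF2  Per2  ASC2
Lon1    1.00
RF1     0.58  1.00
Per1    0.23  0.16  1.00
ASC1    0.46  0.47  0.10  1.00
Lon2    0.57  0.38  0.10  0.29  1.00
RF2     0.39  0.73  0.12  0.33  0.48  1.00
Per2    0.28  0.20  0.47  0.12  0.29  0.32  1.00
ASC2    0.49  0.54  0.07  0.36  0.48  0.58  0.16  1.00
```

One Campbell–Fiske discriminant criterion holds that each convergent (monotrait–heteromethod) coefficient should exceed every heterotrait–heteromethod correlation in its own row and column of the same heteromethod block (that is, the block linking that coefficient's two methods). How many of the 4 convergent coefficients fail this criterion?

Each convergent coefficient versus the relevant comparison correlations:
Lon (methods 1·2): 0.57 vs {0.39, 0.38, 0.28, 0.10, 0.49, 0.29} → pass.
RF (methods 1·2): 0.73 vs {0.38, 0.39, 0.20, 0.12, 0.54, 0.33} → pass.
Per (methods 1·2): 0.47 vs {0.10, 0.28, 0.12, 0.20, 0.07, 0.12} → pass.
ASC (methods 1·2): 0.36 vs {0.29, 0.49, 0.33, 0.54, 0.12, 0.07} → fail.
1 of 4 fail.

1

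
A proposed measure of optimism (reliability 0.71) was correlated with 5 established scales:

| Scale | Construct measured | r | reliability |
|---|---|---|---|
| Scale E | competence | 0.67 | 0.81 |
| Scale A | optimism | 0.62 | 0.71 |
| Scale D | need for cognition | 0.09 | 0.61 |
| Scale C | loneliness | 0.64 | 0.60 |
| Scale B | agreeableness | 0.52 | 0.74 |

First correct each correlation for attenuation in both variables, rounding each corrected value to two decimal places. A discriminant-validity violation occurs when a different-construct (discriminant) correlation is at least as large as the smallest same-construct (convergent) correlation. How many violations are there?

2

Disattenuated r (r / √(r_scale · r_new)):
  Scale E (disc): 0.67 / √(0.81·0.71) = 0.88
  Scale A (conv): 0.62 / √(0.71·0.71) = 0.87
  Scale D (disc): 0.09 / √(0.61·0.71) = 0.14
  Scale C (disc): 0.64 / √(0.60·0.71) = 0.98
  Scale B (disc): 0.52 / √(0.74·0.71) = 0.72
Smallest convergent = 0.87. Discriminant values: 0.88, 0.14, 0.98, 0.72; count ≥ 0.87 → 2.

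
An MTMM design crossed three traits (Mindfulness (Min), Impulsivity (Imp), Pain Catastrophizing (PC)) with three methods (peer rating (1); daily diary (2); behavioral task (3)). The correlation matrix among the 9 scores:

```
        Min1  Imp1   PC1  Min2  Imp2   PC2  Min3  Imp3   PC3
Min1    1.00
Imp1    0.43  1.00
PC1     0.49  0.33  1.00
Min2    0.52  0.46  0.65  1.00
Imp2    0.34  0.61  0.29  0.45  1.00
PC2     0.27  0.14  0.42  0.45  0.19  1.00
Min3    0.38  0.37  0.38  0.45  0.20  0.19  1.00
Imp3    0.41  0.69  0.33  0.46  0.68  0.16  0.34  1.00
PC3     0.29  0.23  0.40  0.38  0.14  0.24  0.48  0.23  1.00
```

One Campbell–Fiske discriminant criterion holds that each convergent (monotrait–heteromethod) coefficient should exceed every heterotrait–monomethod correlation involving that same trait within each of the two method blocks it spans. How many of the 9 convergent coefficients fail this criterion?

Checking each validity diagonal entry against its comparison values:
Min (methods 1·2): 0.52 vs {0.43, 0.45, 0.49, 0.45} → pass.
Min (methods 1·3): 0.38 vs {0.43, 0.34, 0.49, 0.48} → fail.
Min (methods 2·3): 0.45 vs {0.45, 0.34, 0.45, 0.48} → fail.
Imp (methods 1·2): 0.61 vs {0.43, 0.45, 0.33, 0.19} → pass.
Imp (methods 1·3): 0.69 vs {0.43, 0.34, 0.33, 0.23} → pass.
Imp (methods 2·3): 0.68 vs {0.45, 0.34, 0.19, 0.23} → pass.
PC (methods 1·2): 0.42 vs {0.49, 0.45, 0.33, 0.19} → fail.
PC (methods 1·3): 0.40 vs {0.49, 0.48, 0.33, 0.23} → fail.
PC (methods 2·3): 0.24 vs {0.45, 0.48, 0.19, 0.23} → fail.
5 of 9 fail.

5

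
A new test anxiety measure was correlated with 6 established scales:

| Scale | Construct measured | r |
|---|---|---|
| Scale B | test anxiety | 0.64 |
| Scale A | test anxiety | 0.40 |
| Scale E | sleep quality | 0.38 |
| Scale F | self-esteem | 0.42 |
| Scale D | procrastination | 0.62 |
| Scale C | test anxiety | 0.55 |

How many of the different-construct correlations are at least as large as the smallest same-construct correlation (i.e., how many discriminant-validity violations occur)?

Convergent (same construct = test anxiety): Scale B, Scale A, Scale C.
Smallest convergent = 0.40. Discriminant values: 0.38, 0.42, 0.62; count ≥ 0.40 → 2.

2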